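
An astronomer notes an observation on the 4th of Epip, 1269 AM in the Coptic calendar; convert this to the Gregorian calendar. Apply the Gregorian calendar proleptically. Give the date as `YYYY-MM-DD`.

1553-07-08

Julian Day Number of the source date = 2288470.
Converting JDN 2288470 to the Gregorian calendar gives 8 July 1553 CE.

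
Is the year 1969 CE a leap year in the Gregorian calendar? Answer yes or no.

no

1969 is not divisible by 4, so it is a common year.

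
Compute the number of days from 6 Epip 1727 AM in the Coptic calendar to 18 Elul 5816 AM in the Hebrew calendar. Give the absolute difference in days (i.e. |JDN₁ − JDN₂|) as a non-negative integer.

16485

First date → JDN 2455756; second date → JDN 2472241.
The interval is |2455756 − 2472241| = 16485 days.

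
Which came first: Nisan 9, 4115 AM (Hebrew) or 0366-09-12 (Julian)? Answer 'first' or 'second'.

first

First date → JDN 1850818; second date → JDN 1854994.
JDN 1850818 < JDN 1854994, so the first date is earlier.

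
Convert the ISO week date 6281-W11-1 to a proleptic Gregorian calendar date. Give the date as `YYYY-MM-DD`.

6281-03-14

ISO week 1 of 6281 is the week containing the first Thursday of 6281.
Week 11, day 1 (Monday) lands on 6281-03-14.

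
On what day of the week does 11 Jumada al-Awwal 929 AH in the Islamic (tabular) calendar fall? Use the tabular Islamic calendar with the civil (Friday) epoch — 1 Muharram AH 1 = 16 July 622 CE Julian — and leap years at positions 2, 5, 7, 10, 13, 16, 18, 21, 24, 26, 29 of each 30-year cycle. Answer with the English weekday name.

Saturday

Equivalently 7 April 1523 Gregorian, JDN 2277420.
2277420 ≡ 5 (mod 7); counting from Monday = 0 gives Saturday.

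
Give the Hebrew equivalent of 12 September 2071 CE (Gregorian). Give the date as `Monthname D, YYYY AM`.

Both dates share Julian Day Number 2477732; in the Hebrew calendar that is 18 Elul 5831 AM.

Elul 18, 5831 AM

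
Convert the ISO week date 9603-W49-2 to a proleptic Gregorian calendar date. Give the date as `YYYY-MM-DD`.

9603-12-02

ISO week 1 of 9603 is the week containing the first Thursday of 9603.
Week 49, day 2 (Tuesday) lands on 9603-12-02.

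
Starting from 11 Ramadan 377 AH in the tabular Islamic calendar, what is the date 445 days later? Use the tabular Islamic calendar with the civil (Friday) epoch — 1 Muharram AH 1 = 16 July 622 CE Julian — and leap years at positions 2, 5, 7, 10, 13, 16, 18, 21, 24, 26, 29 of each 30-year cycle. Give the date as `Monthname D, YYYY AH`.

JDN of 11 Ramadan 377 AH = 2081928.
2081928 + 445 = 2082373.
JDN 2082373 in the tabular Islamic calendar is Dhu al-Hijjah 13, 378 AH.

Dhu al-Hijjah 13, 378 AH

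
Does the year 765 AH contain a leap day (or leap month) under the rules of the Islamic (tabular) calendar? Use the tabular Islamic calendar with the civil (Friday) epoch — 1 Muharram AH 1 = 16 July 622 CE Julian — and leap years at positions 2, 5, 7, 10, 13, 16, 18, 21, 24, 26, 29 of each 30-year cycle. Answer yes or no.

Year 765 AH is year 15 of its 30-year cycle; leap positions are 2, 5, 7, 10, 13, 16, 18, 21, 24, 26, 29, so it is a common year (354 days).

no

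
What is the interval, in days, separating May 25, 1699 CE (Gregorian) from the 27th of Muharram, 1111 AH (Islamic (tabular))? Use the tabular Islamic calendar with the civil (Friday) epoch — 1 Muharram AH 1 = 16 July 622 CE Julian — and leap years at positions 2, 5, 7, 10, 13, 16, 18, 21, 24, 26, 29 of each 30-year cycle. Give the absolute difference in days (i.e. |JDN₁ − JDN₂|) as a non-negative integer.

First date → JDN 2341752; second date → JDN 2341813.
The interval is |2341752 − 2341813| = 61 days.

61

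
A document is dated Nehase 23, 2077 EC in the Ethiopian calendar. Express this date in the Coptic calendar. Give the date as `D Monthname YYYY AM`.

23 Mesori 1801 AM

Julian Day Number of the source date = 2482832.
Converting JDN 2482832 to the Coptic calendar gives 23 Mesori 1801 AM.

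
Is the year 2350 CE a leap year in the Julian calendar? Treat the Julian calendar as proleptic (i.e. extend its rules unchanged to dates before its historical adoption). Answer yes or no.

no

2350 mod 4 = 2, so it is a common year in the Julian calendar.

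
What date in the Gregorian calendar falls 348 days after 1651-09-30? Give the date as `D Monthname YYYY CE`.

12 September 1652 CE

JDN of 1651-09-30 = 2324348.
2324348 + 348 = 2324696.
JDN 2324696 in the Gregorian calendar is 12 September 1652 CE.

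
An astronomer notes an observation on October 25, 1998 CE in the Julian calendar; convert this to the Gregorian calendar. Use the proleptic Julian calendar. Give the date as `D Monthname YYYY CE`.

7 November 1998 CE

The Julian–Gregorian offset here is 13 days (Julian trailing).
25 October 1998 Julian + 13 days → 7 November 1998 Gregorian.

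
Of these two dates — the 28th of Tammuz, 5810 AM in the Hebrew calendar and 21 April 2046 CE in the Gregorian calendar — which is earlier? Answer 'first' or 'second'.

First date → JDN 2470006; second date → JDN 2468457.
JDN 2468457 < JDN 2470006, so the second date is earlier.

second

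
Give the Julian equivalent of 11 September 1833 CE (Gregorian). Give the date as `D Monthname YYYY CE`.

30 August 1833 CE

For dates in this range the Gregorian date is 12 days ahead of the Julian.
11 September 1833 Gregorian − 12 days → 30 August 1833 Julian.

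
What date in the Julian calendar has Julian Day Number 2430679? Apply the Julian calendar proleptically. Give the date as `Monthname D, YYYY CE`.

JDN 2430679 is 15 November 1942 in the Gregorian calendar.
In the Julian calendar that day is November 2, 1942 CE.

November 2, 1942 CE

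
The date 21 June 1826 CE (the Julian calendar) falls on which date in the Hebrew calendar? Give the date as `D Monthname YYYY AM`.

28 Sivan 5586 AM

The source date corresponds to 3 July 1826 in the Gregorian calendar (JDN 2388176).
That day falls on 28 Sivan 5586 AM in the Hebrew calendar.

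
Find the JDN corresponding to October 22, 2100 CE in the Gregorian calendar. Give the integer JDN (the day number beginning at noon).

JDN 2299161 is 15 October 1582 CE (Gregorian); the target day is +189203 days from there, so JDN = 2488364.

2488364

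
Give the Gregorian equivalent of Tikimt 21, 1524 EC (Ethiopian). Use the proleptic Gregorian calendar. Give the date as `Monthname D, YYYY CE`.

Both dates share Julian Day Number 2280547; in the Gregorian calendar that is 29 October 1531 CE.

October 29, 1531 CE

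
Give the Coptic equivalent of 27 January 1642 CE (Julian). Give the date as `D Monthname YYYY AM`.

2 Meshir 1358 AM

Both dates share Julian Day Number 2320825; in the Coptic calendar that is 2 Meshir 1358 AM.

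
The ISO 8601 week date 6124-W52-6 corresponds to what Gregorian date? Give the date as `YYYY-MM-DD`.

ISO week 1 of 6124 is the week containing the first Thursday of 6124.
Week 52, day 6 (Saturday) lands on 6124-12-30.

6124-12-30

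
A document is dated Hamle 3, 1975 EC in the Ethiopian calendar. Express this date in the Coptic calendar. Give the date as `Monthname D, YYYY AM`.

Epip 3, 1699 AM

Julian Day Number of the source date = 2445526.
Converting JDN 2445526 to the Coptic calendar gives 3 Epip 1699 AM.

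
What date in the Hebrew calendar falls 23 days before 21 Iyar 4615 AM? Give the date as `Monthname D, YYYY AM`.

Nisan 28, 4615 AM

Counting 23 days back from JDN 2033478 reaches JDN 2033455, which is Nisan 28, 4615 AM.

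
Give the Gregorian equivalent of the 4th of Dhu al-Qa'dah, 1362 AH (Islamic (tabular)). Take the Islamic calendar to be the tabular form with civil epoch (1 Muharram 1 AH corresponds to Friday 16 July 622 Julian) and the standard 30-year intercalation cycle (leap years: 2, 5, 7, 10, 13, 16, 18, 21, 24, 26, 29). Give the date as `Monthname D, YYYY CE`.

November 2, 1943 CE

Both dates share Julian Day Number 2431031; in the Gregorian calendar that is 2 November 1943 CE.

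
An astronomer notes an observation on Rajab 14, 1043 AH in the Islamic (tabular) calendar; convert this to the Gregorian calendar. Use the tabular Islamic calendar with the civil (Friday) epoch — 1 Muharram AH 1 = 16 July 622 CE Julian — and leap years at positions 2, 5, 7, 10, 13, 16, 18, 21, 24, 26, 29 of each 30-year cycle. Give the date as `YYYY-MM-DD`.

Julian Day Number of the source date = 2317880.
Converting JDN 2317880 to the Gregorian calendar gives 14 January 1634 CE.

1634-01-14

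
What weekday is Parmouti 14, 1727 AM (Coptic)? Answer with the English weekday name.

Equivalently 22 April 2011 Gregorian, JDN 2455674.
2455674 ≡ 4 (mod 7); counting from Monday = 0 gives Friday.

Friday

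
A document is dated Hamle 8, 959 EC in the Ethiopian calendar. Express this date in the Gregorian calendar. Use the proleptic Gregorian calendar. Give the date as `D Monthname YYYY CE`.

7 July 967 CE

Julian Day Number of the source date = 2074437.
Converting JDN 2074437 to the Gregorian calendar gives 7 July 967 CE.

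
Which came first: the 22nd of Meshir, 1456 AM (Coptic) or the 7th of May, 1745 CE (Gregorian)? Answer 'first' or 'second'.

first

Converting both to JDN: 2356640 vs 2358535; the smaller is the first.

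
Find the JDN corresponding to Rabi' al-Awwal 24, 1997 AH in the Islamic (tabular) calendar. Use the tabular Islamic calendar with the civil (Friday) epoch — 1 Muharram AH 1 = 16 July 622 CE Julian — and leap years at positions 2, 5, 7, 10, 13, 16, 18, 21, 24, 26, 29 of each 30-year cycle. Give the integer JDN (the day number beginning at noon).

2655838

Equivalently 3 May 2559 (Gregorian).
JDN 2451545 is 1 January 2000 CE (Gregorian); the target day is +204293 days from there, so JDN = 2655838.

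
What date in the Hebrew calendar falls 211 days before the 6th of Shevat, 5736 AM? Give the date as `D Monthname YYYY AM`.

2 Tammuz 5735 AM

JDN of the 6th of Shevat, 5736 AM = 2442786.
2442786 − 211 = 2442575.
JDN 2442575 in the Hebrew calendar is 2 Tammuz 5735 AM.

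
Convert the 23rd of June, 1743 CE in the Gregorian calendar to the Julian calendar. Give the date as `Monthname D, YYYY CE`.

June 12, 1743 CE

At this point the Julian calendar is 11 days behind the Gregorian.
23 June 1743 Gregorian − 11 days → 12 June 1743 Julian.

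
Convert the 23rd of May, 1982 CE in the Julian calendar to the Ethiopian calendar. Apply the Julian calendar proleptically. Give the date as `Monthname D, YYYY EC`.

Ginbot 28, 1974 EC

The source date corresponds to 5 June 1982 in the Gregorian calendar (JDN 2445126).
That day falls on 28 Ginbot 1974 EC in the Ethiopian calendar.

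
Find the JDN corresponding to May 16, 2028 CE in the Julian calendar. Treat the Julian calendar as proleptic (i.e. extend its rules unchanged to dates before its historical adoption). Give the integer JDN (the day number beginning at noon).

Equivalently 29 May 2028 (Gregorian).
JDN 2400001 is 17 November 1858 CE (Gregorian), MJD 0; the target day is +61920 days from there, so JDN = 2461921.

2461921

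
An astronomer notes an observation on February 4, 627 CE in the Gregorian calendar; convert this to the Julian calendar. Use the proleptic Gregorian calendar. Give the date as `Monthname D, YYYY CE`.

The Julian–Gregorian offset here is 3 days (Julian trailing).
4 February 627 Gregorian − 3 days → 1 February 627 Julian.

February 1, 627 CE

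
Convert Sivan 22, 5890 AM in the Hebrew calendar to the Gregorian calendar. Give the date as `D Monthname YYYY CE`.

Both dates share Julian Day Number 2499205; in the Gregorian calendar that is 28 June 2130 CE.

28 June 2130 CE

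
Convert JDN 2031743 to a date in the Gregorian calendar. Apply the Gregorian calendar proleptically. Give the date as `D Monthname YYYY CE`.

15 August 850 CE

JDN 2451545 is 1 Jan 2000; 2031743 is −419802 days from there.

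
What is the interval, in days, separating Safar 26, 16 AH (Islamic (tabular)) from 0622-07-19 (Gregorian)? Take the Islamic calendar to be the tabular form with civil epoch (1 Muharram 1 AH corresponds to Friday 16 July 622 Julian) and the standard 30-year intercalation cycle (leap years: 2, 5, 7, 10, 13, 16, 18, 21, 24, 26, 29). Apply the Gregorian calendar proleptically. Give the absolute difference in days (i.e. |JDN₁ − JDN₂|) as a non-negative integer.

First date → JDN 1953810; second date → JDN 1948440.
The interval is |1953810 − 1948440| = 5370 days.

5370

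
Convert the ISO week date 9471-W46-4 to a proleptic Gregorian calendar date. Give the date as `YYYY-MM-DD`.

9471-11-16

ISO week 1 of 9471 is the week containing the first Thursday of 9471.
Week 46, day 4 (Thursday) lands on 9471-11-16.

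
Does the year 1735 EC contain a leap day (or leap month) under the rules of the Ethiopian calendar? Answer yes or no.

1735 mod 4 = 3; in the Ethiopian calendar a year is leap when year mod 4 = 3, so it is a leap year.

yes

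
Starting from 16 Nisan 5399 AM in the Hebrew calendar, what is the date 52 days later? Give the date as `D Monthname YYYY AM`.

9 Sivan 5399 AM

The starting date is JDN 2319802; 2319802 + 52 = 2319854.
JDN 2319854 corresponds to 9 Sivan 5399 AM.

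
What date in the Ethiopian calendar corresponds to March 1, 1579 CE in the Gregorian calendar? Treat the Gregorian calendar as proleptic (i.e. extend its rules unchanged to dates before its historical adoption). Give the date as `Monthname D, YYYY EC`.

Both dates share Julian Day Number 2297837; in the Ethiopian calendar that is 25 Yekatit 1571 EC.

Yekatit 25, 1571 EC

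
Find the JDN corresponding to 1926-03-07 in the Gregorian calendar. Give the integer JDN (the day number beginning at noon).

2424582

JDN 2299161 is 15 October 1582 CE (Gregorian); the target day is +125421 days from there, so JDN = 2424582.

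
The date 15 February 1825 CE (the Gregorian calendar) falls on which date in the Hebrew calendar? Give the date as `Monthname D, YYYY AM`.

Shevat 27, 5585 AM

Julian Day Number of the source date = 2387673.
Converting JDN 2387673 to the Hebrew calendar gives 27 Shevat 5585 AM.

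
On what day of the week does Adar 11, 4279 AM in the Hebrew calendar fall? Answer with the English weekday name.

Equivalently 28 February 519 Gregorian, JDN 1910679.
JDN 1910679 mod 7 = 1, and JDN 0 was a Monday, so this is a Tuesday.

Tuesday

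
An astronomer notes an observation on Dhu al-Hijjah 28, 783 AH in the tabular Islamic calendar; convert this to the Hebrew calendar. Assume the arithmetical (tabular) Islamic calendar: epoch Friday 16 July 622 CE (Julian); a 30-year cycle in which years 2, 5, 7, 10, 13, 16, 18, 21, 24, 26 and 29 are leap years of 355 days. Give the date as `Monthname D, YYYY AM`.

Adar 29, 5142 AM

Both dates share Julian Day Number 2225907; in the Hebrew calendar that is 29 Adar 5142 AM.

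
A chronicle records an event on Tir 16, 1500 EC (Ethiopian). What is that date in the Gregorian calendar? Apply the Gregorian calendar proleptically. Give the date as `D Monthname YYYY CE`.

22 January 1508 CE

Julian Day Number of the source date = 2271866.
Converting JDN 2271866 to the Gregorian calendar gives 22 January 1508 CE.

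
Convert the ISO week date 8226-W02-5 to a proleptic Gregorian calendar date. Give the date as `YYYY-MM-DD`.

ISO week 1 of 8226 is the week containing the first Thursday of 8226.
Week 2, day 5 (Friday) lands on 8226-01-13.

8226-01-13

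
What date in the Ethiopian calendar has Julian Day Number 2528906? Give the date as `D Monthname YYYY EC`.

10 Tikimt 2204 EC

The Gregorian equivalent of JDN 2528906 is 23 October 2211.
In the Ethiopian calendar that day is 10 Tikimt 2204 EC.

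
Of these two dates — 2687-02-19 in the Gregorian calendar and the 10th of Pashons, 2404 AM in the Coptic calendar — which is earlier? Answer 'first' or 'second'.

The two dates have Julian Day Numbers 2702516 and 2702975 respectively.
Since 2702516 < 2702975, the first date comes first.

first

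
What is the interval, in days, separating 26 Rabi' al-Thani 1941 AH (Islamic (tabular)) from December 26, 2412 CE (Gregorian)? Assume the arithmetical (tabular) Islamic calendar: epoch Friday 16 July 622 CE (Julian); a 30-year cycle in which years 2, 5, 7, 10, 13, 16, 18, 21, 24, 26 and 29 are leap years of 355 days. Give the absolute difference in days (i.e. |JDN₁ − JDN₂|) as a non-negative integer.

JDN of the first date = 2636025.
JDN of the second date = 2602385.
|2602385 − 2636025| = 33640.

33640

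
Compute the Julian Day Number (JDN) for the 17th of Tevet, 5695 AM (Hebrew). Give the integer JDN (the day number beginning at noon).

Equivalently 23 December 1934 (Gregorian).
JDN 2299161 is 15 October 1582 CE (Gregorian); the target day is +128634 days from there, so JDN = 2427795.

2427795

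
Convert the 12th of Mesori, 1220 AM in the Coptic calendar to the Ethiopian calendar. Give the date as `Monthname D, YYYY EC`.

The source date corresponds to 15 August 1504 in the proleptic Gregorian calendar (JDN 2270611).
That day falls on 12 Nehase 1496 EC in the Ethiopian calendar.

Nehase 12, 1496 EC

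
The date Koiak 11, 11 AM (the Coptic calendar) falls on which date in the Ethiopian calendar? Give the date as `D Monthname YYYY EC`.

Both dates share Julian Day Number 1828782; in the Ethiopian calendar that is 11 Tahsas 287 EC.

11 Tahsas 287 EC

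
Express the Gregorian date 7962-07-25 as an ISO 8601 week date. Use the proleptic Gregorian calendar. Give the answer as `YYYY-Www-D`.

7962-W30-3

The weekday is Wednesday (ISO weekday 3).
That Wednesday belongs to ISO week 30 of ISO year 7962.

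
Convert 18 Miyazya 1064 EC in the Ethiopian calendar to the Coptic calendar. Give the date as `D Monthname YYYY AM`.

Both dates share Julian Day Number 2112709; in the Coptic calendar that is 18 Parmouti 788 AM.

18 Parmouti 788 AM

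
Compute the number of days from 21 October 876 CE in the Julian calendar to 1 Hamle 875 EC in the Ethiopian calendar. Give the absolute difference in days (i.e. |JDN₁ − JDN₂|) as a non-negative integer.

JDN of the first date = 2041311.
JDN of the second date = 2043749.
|2043749 − 2041311| = 2438.

2438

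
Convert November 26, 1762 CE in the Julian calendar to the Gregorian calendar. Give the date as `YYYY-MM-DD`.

The Julian–Gregorian offset here is 11 days (Julian trailing).
26 November 1762 Julian + 11 days → 7 December 1762 Gregorian.

1762-12-07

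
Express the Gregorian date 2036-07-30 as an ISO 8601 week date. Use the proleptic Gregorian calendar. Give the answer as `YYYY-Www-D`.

2036-W31-3

The weekday is Wednesday (ISO weekday 3).
That Wednesday belongs to ISO week 31 of ISO year 2036.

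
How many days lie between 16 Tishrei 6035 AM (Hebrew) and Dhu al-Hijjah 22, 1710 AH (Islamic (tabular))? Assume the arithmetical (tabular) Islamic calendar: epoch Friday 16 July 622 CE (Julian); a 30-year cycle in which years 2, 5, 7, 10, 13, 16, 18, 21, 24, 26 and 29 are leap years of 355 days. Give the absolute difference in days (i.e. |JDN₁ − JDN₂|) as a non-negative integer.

2487

First date → JDN 2551912; second date → JDN 2554399.
The interval is |2551912 − 2554399| = 2487 days.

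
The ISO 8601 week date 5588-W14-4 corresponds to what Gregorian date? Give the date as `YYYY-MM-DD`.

ISO week 1 of 5588 is the week containing the first Thursday of 5588.
Week 14, day 4 (Thursday) lands on 5588-04-07.

5588-04-07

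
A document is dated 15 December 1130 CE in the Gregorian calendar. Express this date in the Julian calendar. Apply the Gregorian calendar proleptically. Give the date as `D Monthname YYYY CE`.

8 December 1130 CE

At this point the Julian calendar is 7 days behind the Gregorian.
15 December 1130 Gregorian − 7 days → 8 December 1130 Julian.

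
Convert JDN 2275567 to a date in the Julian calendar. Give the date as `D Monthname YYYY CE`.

JDN 2275567 is 11 March 1518 in the proleptic Gregorian calendar.
In the Julian calendar that day is 1 March 1518 CE.

1 March 1518 CE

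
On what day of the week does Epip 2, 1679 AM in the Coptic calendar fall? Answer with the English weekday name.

Equivalently 9 July 1963 Gregorian, JDN 2438220.
JDN 2438220 mod 7 = 1, and JDN 0 was a Monday, so this is a Tuesday.

Tuesday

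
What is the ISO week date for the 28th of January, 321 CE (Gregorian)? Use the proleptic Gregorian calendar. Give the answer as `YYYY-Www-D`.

0321-W04-5

The weekday is Friday (ISO weekday 5).
That Friday belongs to ISO week 4 of ISO year 321.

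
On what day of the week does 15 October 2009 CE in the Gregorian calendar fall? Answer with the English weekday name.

Since JDN mod 7 = 3 (0 = Monday), the day is Thursday.

Thursday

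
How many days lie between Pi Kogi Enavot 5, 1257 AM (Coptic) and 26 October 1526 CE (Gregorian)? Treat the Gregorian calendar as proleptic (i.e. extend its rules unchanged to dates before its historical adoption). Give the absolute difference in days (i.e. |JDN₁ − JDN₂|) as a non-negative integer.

JDN of the first date = 2284148.
JDN of the second date = 2278718.
|2278718 − 2284148| = 5430.

5430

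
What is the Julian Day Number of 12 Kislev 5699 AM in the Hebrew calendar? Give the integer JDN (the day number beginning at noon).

Equivalently 5 December 1938 (Gregorian).
JDN 2299161 is 15 October 1582 CE (Gregorian); the target day is +130077 days from there, so JDN = 2429238.

2429238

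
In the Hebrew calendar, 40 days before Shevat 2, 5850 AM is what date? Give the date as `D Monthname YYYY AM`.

The starting date is JDN 2484420; 2484420 − 40 = 2484380.
JDN 2484380 corresponds to 21 Kislev 5850 AM.

21 Kislev 5850 AM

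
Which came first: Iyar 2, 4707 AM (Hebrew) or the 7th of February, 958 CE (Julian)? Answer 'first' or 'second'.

first

First date → JDN 2067064; second date → JDN 2071005.
JDN 2067064 < JDN 2071005, so the first date is earlier.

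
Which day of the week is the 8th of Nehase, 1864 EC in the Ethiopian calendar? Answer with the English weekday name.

This is JDN 2405019 (13 August 1872 Gregorian).
2405019 ≡ 1 (mod 7); counting from Monday = 0 gives Tuesday.

Tuesday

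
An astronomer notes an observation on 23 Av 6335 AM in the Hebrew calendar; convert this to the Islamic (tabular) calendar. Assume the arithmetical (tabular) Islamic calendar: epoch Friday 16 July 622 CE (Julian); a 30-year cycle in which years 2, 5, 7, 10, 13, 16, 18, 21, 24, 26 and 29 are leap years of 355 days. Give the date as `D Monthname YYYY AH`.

23 Muharram 2014 AH

Both dates share Julian Day Number 2661802; in the tabular Islamic calendar that is 23 Muharram 2014 AH.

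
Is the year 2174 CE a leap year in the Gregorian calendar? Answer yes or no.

no

2174 is not divisible by 4, so it is a common year.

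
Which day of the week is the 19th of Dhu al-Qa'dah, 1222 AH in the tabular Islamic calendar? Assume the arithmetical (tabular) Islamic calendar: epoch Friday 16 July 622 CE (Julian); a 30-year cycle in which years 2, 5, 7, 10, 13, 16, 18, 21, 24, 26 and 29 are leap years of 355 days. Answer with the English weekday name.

Monday

Equivalently 18 January 1808 Gregorian, JDN 2381435.
JDN 2381435 mod 7 = 0, and JDN 0 was a Monday, so this is a Monday.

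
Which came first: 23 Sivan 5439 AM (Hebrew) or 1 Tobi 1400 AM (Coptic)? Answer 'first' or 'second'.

first

The two dates have Julian Day Numbers 2334456 and 2336135 respectively.
Since 2334456 < 2336135, the first date comes first.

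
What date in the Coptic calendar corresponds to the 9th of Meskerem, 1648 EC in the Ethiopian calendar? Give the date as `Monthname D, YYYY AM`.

Thout 9, 1372 AM

Both dates share Julian Day Number 2325796; in the Coptic calendar that is 9 Thout 1372 AM.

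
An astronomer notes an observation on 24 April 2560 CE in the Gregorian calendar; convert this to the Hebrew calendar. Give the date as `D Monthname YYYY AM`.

27 Nisan 6320 AM

Julian Day Number of the source date = 2656195.
Converting JDN 2656195 to the Hebrew calendar gives 27 Nisan 6320 AM.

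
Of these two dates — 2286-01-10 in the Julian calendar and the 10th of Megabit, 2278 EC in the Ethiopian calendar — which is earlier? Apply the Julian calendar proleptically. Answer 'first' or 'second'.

first

The two dates have Julian Day Numbers 2556029 and 2556084 respectively.
Since 2556029 < 2556084, the first date comes first.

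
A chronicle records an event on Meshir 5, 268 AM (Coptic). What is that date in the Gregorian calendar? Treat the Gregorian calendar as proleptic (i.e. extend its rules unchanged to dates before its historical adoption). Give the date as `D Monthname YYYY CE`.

Both dates share Julian Day Number 1922706; in the Gregorian calendar that is 2 February 552 CE.

2 February 552 CE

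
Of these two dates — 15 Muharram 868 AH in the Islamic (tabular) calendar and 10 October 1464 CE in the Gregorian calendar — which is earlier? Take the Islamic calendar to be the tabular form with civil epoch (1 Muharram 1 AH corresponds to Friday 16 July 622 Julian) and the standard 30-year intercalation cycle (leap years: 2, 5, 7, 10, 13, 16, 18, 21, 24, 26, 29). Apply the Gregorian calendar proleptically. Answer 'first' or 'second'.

first

The two dates have Julian Day Numbers 2255690 and 2256058 respectively.
Since 2255690 < 2256058, the first date comes first.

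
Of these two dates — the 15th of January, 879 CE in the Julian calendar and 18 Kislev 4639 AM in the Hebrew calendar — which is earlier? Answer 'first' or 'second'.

First date → JDN 2042127; second date → JDN 2042068.
JDN 2042068 < JDN 2042127, so the second date is earlier.

second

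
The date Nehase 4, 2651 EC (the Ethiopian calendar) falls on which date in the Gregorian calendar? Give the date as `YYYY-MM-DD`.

2659-08-15

Both dates share Julian Day Number 2692466; in the Gregorian calendar that is 15 August 2659 CE.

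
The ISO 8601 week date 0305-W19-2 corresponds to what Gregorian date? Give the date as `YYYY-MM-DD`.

0305-05-09

ISO week 1 of 305 is the week containing the first Thursday of 305.
Week 19, day 2 (Tuesday) lands on 0305-05-09.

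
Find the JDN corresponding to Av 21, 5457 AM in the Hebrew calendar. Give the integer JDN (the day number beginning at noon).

In the Gregorian calendar the same day is 8 August 1697.
JDN 2299161 is 15 October 1582 CE (Gregorian); the target day is +41936 days from there, so JDN = 2341097.

2341097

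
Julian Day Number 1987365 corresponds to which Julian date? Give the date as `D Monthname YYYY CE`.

JDN 1987365 is 13 February 729 in the proleptic Gregorian calendar.
In the Julian calendar that day is 9 February 729 CE.

9 February 729 CE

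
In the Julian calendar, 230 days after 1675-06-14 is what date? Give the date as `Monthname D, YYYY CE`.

January 30, 1676 CE

Counting 230 days forward from JDN 2333016 reaches JDN 2333246, which is January 30, 1676 CE.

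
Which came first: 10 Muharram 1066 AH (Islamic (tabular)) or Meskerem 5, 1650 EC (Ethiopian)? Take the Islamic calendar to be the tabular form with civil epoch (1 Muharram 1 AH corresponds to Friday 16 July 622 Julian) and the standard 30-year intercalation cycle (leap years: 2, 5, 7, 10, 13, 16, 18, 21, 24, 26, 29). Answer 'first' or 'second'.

first

First date → JDN 2325849; second date → JDN 2326522.
JDN 2325849 < JDN 2326522, so the first date is earlier.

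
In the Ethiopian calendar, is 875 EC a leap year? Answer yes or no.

875 mod 4 = 3; in the Ethiopian calendar a year is leap when year mod 4 = 3, so it is a leap year.

yes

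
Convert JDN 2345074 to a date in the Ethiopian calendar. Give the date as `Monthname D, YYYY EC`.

JDN 2345074 is 29 June 1708 in the Gregorian calendar.
In the Ethiopian calendar that day is Sene 24, 1700 EC.

Sene 24, 1700 EC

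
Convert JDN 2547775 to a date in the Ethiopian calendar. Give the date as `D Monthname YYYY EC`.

12 Sene 2255 EC

The Gregorian equivalent of JDN 2547775 is 21 June 2263.
In the Ethiopian calendar that day is 12 Sene 2255 EC.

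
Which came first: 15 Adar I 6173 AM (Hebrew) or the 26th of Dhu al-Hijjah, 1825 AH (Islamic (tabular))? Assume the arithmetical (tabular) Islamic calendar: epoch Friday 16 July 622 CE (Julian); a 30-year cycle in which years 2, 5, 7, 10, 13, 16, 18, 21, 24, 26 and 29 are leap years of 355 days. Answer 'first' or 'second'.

Converting both to JDN: 2602437 vs 2595155; the smaller is the second.

second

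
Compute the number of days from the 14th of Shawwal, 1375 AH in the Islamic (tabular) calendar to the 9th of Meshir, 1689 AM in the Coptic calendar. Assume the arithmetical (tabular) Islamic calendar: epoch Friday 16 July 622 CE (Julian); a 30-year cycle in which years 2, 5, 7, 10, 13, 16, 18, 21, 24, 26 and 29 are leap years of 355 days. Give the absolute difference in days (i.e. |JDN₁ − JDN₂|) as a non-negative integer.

First date → JDN 2435619; second date → JDN 2441730.
The interval is |2435619 − 2441730| = 6111 days.

6111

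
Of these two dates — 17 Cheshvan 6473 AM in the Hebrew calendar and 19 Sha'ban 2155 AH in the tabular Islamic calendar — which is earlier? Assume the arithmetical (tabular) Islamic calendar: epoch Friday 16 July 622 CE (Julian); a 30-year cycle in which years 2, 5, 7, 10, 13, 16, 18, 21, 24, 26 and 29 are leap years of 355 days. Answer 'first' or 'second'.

first

Converting both to JDN: 2711909 vs 2711971; the smaller is the first.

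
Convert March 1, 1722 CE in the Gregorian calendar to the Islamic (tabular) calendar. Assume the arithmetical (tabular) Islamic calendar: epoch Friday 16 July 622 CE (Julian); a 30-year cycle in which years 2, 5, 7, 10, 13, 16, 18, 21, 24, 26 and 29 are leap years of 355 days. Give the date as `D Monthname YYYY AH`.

Both dates share Julian Day Number 2350067; in the tabular Islamic calendar that is 13 Jumada al-Awwal 1134 AH.

13 Jumada al-Awwal 1134 AH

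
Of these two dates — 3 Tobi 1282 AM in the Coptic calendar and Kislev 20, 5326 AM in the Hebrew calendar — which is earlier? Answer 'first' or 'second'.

Converting both to JDN: 2293037 vs 2292991; the smaller is the second.

second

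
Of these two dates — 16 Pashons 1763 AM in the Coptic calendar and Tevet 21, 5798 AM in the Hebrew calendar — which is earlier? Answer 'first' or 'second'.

The two dates have Julian Day Numbers 2468855 and 2465422 respectively.
Since 2465422 < 2468855, the second date comes first.

second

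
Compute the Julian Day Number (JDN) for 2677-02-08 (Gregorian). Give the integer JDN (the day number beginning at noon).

JDN 2451545 is 1 January 2000 CE (Gregorian); the target day is +247308 days from there, so JDN = 2698853.

2698853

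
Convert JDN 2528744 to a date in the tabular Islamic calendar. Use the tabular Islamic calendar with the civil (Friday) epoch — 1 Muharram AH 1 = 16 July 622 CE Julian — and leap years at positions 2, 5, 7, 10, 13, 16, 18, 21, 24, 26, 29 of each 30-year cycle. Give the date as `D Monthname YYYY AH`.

The Gregorian equivalent of JDN 2528744 is 14 May 2211.
In the tabular Islamic calendar that day is 30 Rajab 1638 AH.

30 Rajab 1638 AH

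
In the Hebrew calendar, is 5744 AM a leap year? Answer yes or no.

Hebrew year 5744 is year 6 of its 19-year Metonic cycle; leap years are at positions 3, 6, 8, 11, 14, 17, 19, so it is a leap year (13 months).

yes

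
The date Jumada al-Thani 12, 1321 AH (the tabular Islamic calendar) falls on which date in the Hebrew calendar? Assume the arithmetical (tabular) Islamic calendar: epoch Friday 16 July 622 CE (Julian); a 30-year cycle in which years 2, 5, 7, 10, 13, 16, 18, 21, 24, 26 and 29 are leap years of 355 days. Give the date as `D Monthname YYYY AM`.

13 Elul 5663 AM

The source date corresponds to 5 September 1903 in the Gregorian calendar (JDN 2416363).
That day falls on 13 Elul 5663 AM in the Hebrew calendar.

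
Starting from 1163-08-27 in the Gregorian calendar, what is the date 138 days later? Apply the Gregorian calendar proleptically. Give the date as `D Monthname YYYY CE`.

12 January 1164 CE

Counting 138 days forward from JDN 2146075 reaches JDN 2146213, which is 12 January 1164 CE.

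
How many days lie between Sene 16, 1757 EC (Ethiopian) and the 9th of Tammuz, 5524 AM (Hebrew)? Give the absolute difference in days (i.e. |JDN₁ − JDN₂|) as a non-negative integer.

JDN of the first date = 2365885.
JDN of the second date = 2365538.
|2365538 − 2365885| = 347.

347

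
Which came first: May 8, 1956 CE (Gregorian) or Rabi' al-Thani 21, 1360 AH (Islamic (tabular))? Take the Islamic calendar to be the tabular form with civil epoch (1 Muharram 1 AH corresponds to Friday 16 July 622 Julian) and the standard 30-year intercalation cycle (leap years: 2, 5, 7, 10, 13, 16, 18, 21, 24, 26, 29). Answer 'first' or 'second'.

second

First date → JDN 2435602; second date → JDN 2430133.
JDN 2430133 < JDN 2435602, so the second date is earlier.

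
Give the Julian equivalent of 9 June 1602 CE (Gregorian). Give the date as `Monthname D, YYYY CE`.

For dates in this range the Gregorian date is 10 days ahead of the Julian.
9 June 1602 Gregorian − 10 days → 30 May 1602 Julian.

May 30, 1602 CE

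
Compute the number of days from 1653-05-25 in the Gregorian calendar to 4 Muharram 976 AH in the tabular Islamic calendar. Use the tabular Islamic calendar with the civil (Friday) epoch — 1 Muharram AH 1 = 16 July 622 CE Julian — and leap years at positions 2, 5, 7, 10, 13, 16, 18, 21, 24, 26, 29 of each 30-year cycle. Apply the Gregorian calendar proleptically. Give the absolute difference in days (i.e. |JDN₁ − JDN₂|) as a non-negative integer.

JDN of the first date = 2324951.
JDN of the second date = 2293950.
|2293950 − 2324951| = 31001.

31001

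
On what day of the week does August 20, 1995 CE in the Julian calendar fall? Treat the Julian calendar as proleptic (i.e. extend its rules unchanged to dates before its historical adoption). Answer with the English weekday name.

This is JDN 2449963 (2 September 1995 Gregorian).
Since JDN mod 7 = 5 (0 = Monday), the day is Saturday.

Saturday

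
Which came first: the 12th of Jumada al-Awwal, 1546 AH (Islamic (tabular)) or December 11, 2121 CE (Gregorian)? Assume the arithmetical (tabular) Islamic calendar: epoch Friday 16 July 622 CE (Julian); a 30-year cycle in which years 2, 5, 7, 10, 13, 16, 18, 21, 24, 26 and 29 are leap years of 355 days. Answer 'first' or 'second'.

The two dates have Julian Day Numbers 2496065 and 2496084 respectively.
Since 2496065 < 2496084, the first date comes first.

first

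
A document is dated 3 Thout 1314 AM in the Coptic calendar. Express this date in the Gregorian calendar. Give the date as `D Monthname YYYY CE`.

Julian Day Number of the source date = 2304605.
Converting JDN 2304605 to the Gregorian calendar gives 10 September 1597 CE.

10 September 1597 CE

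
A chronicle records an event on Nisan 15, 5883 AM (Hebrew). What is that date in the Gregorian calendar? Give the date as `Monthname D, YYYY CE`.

April 11, 2123 CE

Both dates share Julian Day Number 2496570; in the Gregorian calendar that is 11 April 2123 CE.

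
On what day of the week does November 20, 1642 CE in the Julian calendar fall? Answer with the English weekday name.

Sunday

This is JDN 2321122 (30 November 1642 Gregorian).
Since JDN mod 7 = 6 (0 = Monday), the day is Sunday.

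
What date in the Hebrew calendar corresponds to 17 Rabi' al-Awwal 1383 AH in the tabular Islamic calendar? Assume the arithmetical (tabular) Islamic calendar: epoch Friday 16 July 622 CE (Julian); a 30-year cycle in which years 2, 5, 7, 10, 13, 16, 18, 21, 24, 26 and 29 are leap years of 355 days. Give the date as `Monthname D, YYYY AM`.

Julian Day Number of the source date = 2438250.
Converting JDN 2438250 to the Hebrew calendar gives 18 Av 5723 AM.

Av 18, 5723 AM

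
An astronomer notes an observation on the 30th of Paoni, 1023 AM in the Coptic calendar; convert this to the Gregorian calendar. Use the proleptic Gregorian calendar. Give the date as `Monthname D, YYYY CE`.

Both dates share Julian Day Number 2198614; in the Gregorian calendar that is 2 July 1307 CE.

July 2, 1307 CE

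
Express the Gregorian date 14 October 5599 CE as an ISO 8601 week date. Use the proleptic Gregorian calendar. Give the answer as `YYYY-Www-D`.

The weekday is Thursday (ISO weekday 4).
That Thursday belongs to ISO week 41 of ISO year 5599.

5599-W41-4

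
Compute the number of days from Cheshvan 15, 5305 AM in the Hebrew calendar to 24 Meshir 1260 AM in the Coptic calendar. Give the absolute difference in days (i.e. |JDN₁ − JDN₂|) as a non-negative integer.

First date → JDN 2285309; second date → JDN 2285053.
The interval is |2285309 − 2285053| = 256 days.

256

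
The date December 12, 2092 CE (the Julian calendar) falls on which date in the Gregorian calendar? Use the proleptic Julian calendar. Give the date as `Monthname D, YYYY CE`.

The Julian–Gregorian offset here is 13 days (Julian trailing).
12 December 2092 Julian + 13 days → 25 December 2092 Gregorian.

December 25, 2092 CE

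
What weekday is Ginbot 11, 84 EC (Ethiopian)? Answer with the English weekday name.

Sunday

In the proleptic Gregorian calendar this is 4 May 92 (JDN 1754787).
Since JDN mod 7 = 6 (0 = Monday), the day is Sunday.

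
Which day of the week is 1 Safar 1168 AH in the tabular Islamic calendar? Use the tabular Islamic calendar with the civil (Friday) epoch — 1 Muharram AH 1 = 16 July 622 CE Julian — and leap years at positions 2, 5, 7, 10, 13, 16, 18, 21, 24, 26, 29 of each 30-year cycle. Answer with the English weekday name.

Equivalently 17 November 1754 Gregorian, JDN 2362016.
JDN 2362016 mod 7 = 6, and JDN 0 was a Monday, so this is a Sunday.

Sunday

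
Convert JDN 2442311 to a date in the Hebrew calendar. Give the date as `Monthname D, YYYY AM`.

The Gregorian equivalent of JDN 2442311 is 20 September 1974.
In the Hebrew calendar that day is Tishrei 4, 5735 AM.

Tishrei 4, 5735 AM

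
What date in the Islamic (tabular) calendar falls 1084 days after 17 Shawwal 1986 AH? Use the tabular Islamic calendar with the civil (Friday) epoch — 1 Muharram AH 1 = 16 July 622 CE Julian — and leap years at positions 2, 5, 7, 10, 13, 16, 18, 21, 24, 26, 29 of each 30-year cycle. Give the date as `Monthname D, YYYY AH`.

The starting date is JDN 2652140; 2652140 + 1084 = 2653224.
JDN 2653224 corresponds to Dhu al-Qa'dah 9, 1989 AH.

Dhu al-Qa'dah 9, 1989 AH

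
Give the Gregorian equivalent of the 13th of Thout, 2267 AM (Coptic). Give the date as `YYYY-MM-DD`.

2550-09-27

Both dates share Julian Day Number 2652698; in the Gregorian calendar that is 27 September 2550 CE.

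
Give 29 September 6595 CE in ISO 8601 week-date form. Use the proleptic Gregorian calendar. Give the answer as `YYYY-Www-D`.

The weekday is Tuesday (ISO weekday 2).
That Tuesday belongs to ISO week 40 of ISO year 6595.

6595-W40-2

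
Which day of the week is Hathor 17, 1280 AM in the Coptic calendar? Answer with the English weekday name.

Sunday

Equivalently 24 November 1563 Gregorian, JDN 2292261.
JDN 2292261 mod 7 = 6, and JDN 0 was a Monday, so this is a Sunday.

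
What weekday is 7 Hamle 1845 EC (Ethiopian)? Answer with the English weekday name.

Wednesday

This is JDN 2398048 (13 July 1853 Gregorian).
Since JDN mod 7 = 2 (0 = Monday), the day is Wednesday.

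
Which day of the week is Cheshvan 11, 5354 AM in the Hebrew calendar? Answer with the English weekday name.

This is JDN 2303201 (6 November 1593 Gregorian).
2303201 ≡ 5 (mod 7); counting from Monday = 0 gives Saturday.

Saturday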